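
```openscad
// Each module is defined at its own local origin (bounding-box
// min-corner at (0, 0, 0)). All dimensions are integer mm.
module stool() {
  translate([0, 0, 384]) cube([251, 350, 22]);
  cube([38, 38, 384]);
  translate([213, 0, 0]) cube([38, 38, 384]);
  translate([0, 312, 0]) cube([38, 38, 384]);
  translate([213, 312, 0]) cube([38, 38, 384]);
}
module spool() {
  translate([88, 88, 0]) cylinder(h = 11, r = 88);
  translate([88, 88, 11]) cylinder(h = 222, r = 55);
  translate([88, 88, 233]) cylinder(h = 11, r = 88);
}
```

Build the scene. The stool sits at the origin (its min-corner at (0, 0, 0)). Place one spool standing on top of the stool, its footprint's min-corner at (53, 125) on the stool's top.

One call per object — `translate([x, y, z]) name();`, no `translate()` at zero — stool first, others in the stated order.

stool();
translate([53, 125, 406]) spool();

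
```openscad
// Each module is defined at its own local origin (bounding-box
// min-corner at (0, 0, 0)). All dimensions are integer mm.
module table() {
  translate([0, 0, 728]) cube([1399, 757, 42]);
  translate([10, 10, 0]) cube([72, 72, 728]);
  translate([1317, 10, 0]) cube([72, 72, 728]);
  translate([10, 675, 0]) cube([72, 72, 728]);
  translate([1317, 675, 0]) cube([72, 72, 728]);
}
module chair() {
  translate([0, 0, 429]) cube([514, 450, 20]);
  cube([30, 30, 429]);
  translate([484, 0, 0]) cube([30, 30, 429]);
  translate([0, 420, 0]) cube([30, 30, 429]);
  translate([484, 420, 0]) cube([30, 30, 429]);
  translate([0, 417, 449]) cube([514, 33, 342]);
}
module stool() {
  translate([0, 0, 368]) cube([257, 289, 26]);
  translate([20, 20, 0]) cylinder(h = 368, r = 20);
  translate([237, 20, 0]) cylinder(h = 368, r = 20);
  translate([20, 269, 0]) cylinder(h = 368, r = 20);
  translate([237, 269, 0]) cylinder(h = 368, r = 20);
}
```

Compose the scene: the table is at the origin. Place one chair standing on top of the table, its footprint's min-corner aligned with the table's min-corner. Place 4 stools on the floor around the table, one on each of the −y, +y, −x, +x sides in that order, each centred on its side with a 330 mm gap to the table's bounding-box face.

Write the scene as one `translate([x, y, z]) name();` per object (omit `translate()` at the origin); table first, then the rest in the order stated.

table();
translate([0, 0, 770]) chair();
translate([571, -619, 0]) stool();
translate([571, 1087, 0]) stool();
translate([-587, 234, 0]) stool();
translate([1729, 234, 0]) stool();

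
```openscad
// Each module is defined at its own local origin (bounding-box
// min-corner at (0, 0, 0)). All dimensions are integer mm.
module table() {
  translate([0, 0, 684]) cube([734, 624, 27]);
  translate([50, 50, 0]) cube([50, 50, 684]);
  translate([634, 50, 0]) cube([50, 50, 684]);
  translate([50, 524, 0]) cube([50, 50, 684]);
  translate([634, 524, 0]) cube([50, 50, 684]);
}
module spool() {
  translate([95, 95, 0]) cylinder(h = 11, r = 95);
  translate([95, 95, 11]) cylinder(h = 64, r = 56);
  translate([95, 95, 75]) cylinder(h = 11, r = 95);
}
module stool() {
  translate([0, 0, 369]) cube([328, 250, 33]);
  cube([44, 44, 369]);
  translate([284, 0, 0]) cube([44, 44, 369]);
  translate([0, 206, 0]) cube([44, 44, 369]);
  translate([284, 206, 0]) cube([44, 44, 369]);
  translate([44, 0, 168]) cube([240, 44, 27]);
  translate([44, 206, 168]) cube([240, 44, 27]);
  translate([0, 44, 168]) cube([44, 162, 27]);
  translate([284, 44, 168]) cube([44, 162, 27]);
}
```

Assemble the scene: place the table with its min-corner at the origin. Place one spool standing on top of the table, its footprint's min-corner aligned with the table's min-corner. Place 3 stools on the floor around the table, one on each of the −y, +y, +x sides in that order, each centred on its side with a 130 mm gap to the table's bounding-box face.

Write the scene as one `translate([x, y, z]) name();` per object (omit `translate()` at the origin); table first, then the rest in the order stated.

table();
translate([0, 0, 711]) spool();
translate([203, -380, 0]) stool();
translate([203, 754, 0]) stool();
translate([864, 187, 0]) stool();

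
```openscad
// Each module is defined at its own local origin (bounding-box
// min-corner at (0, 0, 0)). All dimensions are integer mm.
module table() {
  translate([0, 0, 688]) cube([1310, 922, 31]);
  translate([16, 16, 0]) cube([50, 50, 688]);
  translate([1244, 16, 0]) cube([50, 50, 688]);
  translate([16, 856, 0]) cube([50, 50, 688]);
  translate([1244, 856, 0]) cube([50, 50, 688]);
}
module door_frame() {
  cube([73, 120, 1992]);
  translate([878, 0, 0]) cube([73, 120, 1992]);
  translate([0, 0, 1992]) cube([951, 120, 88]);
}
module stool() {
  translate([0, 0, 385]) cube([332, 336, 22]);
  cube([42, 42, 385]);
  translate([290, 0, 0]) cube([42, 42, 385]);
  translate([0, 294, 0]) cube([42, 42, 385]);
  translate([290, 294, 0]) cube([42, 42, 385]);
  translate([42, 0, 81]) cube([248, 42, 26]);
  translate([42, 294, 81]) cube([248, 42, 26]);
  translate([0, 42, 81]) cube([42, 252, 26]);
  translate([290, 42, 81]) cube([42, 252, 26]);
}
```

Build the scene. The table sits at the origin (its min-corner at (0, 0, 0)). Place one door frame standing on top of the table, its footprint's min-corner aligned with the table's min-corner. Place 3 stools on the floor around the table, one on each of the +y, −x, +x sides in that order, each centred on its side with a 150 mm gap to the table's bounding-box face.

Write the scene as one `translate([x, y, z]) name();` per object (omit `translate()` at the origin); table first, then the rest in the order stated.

table();
translate([0, 0, 719]) door_frame();
translate([489, 1072, 0]) stool();
translate([-482, 293, 0]) stool();
translate([1460, 293, 0]) stool();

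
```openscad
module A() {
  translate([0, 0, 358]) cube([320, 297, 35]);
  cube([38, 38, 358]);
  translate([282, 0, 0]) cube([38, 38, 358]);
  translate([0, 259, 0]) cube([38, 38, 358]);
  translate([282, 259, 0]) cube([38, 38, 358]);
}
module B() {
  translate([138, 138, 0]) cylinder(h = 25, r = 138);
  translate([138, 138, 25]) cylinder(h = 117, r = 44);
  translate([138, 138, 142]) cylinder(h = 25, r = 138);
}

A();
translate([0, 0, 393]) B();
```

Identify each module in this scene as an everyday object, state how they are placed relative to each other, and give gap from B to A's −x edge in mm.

A is a stool. B is a spool. The spool is on top of the stool. The gap from the spool to the stool's −x edge is 0 mm.

The spool's min-x is at 0; the stool's min-x is 0; gap = 0 mm.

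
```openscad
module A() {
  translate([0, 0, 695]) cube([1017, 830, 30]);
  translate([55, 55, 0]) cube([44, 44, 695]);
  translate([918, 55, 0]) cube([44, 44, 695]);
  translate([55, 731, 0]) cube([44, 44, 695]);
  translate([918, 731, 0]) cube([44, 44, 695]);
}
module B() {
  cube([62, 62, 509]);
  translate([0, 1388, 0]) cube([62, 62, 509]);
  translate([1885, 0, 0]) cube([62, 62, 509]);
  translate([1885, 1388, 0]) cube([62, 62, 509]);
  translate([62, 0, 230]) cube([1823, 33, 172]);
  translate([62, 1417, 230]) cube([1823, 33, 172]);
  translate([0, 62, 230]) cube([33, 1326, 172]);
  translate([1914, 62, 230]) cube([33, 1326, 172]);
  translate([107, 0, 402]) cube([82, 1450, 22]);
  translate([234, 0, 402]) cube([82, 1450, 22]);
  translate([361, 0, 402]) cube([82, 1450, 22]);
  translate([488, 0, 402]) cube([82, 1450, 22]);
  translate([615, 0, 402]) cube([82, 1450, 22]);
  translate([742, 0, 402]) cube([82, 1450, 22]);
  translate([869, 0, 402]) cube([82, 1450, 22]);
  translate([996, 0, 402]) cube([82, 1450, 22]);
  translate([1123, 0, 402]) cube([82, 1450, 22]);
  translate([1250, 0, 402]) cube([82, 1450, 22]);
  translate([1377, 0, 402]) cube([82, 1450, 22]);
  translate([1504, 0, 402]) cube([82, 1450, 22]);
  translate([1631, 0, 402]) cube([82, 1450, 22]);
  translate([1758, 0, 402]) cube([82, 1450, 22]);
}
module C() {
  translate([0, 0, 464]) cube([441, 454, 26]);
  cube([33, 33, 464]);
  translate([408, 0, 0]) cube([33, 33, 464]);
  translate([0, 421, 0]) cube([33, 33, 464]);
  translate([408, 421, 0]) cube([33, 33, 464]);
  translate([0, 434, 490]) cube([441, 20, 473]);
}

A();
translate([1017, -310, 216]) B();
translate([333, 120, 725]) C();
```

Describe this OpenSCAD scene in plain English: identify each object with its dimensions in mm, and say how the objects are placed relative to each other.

A is a rectangular dining table. The top is 1017×830×30 mm with its upper surface at z = 725 mm. It stands on four 44×44 mm square legs, each inset 55 mm from the nearest pair of top edges, running from the floor to the underside of the top.

B is a bed frame 1947 mm long (x) by 1450 mm wide (y). Four 62×62 mm corner posts, 509 mm tall, at the corners of the footprint. Four rails of 33 mm thickness and 172 mm height run between adjacent posts with their undersides at z = 230 mm, their outer faces flush with the outside of the frame (the two x-running rails run between the posts' inner faces; the two y-running rails run between the posts' inner faces). 14 slats, each 82 mm wide (x) and 22 mm thick, lie across the top of the two x-running rails, running the full 1450 mm width of the frame in y; the slats are evenly spaced along x between the inner faces of the end posts with equal gaps (rounded down to the nearest mm) at the −x end and between each pair — any rounding remainder accumulates at the +x end.

C is a chair: 441×454 mm seat, 26 mm thick, top at z = 490 mm, on four 33 mm square corner legs flush with the seat edges. A 20 mm thick backrest slab spans the full seat width, extending 473 mm above the seat top, its back face flush with the seat's +y edge.

The bed frame is beside the table with their tops flush at z = 725. The chair is on top of the table.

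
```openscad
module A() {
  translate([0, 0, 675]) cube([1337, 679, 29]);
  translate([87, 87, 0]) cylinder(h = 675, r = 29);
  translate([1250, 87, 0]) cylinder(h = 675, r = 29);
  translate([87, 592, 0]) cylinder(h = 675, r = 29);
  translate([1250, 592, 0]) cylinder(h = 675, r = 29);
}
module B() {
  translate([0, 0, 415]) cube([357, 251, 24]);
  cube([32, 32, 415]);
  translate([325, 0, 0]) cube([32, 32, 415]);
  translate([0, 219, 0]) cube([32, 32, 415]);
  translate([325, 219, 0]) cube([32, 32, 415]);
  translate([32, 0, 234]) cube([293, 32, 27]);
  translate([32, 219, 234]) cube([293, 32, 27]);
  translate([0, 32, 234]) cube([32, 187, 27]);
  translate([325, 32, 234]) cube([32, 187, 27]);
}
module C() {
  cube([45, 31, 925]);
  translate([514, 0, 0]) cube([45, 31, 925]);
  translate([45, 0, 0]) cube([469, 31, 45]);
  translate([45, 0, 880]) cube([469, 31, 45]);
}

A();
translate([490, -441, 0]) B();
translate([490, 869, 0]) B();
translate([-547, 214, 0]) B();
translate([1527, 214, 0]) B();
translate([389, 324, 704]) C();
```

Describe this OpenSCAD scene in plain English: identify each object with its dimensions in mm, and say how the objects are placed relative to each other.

A is a table with a 1337×679 mm rectangular top, 29 mm thick, top surface at z = 704 mm, supported by four round legs of 58 mm diameter, each leg's bounding box inset 58 mm from the nearest pair of top edges, running from the floor.

B is a four-legged stool. The seat is a 357×251×24 mm slab whose top surface is at z = 439 mm; four square legs, each 32×32 mm in cross-section, run from the floor (z = 0) to the underside of the seat, each flush with a corner of the seat. Four stretchers, 32 mm wide and 27 mm tall, connect adjacent legs with their undersides at z = 234 mm, each running between the inner faces of the legs it joins and aligned with the legs' outer faces on the other axis.

C is a rectangular picture frame lying in the x–z plane (depth along y). The opening is 469 mm wide (x) by 835 mm tall (z), surrounded by a border 45 mm wide on all four sides. The frame is 31 mm deep and is made of two full-height vertical stiles with two horizontal rails fitted between them.

Four stools sit around the table at the −y, +y, −x, +x sides. The picture frame is on top of the table, centred.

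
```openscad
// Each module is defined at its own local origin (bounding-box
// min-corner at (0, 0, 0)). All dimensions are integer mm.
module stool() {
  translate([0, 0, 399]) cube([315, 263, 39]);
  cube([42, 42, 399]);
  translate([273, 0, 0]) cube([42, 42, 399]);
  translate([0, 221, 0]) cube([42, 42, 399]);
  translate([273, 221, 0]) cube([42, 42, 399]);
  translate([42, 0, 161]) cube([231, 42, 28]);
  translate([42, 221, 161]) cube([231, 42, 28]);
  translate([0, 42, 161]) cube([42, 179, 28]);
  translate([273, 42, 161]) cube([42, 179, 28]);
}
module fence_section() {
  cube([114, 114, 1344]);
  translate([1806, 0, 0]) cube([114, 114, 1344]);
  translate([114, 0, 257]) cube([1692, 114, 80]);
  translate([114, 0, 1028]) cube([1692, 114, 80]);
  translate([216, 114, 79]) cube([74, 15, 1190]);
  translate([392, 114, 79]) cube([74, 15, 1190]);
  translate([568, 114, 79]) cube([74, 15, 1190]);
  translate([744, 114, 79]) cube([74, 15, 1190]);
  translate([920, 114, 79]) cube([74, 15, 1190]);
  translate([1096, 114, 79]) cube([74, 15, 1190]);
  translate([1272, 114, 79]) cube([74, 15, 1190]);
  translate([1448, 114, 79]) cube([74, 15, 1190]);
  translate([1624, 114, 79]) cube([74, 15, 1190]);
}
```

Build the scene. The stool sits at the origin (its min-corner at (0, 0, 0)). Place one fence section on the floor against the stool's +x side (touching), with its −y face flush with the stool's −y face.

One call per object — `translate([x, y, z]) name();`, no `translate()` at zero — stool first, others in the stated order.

stool();
translate([315, 0, 0]) fence_section();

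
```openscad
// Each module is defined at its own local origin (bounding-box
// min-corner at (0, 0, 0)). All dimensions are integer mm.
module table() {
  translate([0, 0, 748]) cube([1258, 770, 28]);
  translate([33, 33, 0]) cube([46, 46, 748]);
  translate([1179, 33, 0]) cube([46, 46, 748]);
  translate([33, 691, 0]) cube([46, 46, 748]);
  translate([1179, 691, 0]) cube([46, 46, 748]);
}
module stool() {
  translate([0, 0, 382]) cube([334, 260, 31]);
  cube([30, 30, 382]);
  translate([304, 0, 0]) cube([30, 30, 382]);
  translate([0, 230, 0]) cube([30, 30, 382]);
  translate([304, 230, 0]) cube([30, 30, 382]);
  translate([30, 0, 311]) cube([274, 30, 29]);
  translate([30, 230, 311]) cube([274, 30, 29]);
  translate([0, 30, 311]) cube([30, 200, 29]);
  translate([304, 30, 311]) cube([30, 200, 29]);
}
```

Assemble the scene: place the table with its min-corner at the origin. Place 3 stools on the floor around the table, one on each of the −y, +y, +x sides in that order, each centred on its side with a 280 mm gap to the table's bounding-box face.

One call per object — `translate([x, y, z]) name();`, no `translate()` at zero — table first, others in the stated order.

table();
translate([462, -540, 0]) stool();
translate([462, 1050, 0]) stool();
translate([1538, 255, 0]) stool();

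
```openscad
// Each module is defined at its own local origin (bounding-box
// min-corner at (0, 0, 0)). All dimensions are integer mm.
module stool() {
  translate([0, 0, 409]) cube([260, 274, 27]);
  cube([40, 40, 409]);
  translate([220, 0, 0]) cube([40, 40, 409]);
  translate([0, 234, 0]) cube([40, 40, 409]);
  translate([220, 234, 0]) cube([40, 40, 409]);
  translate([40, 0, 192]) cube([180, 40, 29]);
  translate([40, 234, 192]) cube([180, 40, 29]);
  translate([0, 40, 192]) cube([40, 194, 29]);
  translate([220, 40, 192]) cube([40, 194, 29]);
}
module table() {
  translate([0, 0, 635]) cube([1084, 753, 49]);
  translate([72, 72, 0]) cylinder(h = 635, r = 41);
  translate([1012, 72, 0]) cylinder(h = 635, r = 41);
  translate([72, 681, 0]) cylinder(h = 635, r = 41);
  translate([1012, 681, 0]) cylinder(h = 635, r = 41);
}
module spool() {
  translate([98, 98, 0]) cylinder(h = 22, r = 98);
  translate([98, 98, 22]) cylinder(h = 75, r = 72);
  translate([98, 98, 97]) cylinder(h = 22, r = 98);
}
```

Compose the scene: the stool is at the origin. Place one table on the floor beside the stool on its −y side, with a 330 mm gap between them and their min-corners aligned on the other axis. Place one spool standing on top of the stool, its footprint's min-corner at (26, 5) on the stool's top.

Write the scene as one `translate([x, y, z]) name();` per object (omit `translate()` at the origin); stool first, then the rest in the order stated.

stool();
translate([0, -1083, 0]) table();
translate([26, 5, 436]) spool();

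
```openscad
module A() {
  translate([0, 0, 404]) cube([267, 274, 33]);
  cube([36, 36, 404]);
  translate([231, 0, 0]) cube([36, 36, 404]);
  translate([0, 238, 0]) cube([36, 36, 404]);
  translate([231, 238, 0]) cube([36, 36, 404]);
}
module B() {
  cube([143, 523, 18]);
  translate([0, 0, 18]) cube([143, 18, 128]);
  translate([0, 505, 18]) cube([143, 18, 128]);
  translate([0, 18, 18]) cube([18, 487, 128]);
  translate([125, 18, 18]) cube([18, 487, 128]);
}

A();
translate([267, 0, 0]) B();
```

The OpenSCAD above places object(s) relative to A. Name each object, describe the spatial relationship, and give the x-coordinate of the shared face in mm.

The stool's +x face and the open box's −x face are both at x = 267 mm.

A is a stool. B is an open box. The open box is against the stool's +x side, with their −y faces flush. The x-coordinate of the shared face is 267 mm.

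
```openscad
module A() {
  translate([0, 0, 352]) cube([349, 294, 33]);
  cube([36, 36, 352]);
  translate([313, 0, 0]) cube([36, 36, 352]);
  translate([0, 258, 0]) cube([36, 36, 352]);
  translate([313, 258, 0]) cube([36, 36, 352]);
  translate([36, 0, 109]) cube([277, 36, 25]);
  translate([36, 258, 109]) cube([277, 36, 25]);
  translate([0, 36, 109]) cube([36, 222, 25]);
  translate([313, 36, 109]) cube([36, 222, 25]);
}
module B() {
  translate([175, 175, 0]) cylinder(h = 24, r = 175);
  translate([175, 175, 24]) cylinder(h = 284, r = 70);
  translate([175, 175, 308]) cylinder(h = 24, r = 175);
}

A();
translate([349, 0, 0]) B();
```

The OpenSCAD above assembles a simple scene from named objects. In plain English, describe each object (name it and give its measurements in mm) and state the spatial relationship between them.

A is a simple wooden stool: a rectangular seat 349 mm (x) by 294 mm (y), 33 mm thick, top face at z = 385 mm, on four square legs, each 36×36 mm in cross-section. The legs rest on z = 0, each flush with a corner of the seat. Four stretchers, 36 mm wide and 25 mm tall, connect adjacent legs with their undersides at z = 109 mm, each running between the inner faces of the legs it joins and aligned with the legs' outer faces on the other axis.

B is a spool: two coaxial disc flanges of radius 175 mm and thickness 24 mm, joined by a core cylinder of radius 70 mm and height 284 mm. The lower flange rests on z = 0 and the three cylinders share a vertical axis.

The spool is against the stool's +x side, with their −y faces flush.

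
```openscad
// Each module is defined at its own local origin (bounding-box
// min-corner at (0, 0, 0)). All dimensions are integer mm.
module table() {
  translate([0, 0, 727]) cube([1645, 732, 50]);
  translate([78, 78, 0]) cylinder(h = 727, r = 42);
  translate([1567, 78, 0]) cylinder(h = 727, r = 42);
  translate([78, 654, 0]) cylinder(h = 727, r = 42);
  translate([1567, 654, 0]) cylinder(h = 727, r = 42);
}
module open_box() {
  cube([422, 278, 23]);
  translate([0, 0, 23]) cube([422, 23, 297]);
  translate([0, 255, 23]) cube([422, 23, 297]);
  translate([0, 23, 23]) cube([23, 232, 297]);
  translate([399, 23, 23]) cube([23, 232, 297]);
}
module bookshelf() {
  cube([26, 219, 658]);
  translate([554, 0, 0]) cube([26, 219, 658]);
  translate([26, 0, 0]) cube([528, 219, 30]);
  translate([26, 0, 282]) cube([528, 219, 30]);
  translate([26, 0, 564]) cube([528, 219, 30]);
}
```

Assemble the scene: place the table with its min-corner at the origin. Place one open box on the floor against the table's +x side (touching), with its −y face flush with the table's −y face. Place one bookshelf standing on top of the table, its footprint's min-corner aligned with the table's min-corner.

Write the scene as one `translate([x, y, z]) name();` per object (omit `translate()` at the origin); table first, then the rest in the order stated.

table();
translate([1645, 0, 0]) open_box();
translate([0, 0, 777]) bookshelf();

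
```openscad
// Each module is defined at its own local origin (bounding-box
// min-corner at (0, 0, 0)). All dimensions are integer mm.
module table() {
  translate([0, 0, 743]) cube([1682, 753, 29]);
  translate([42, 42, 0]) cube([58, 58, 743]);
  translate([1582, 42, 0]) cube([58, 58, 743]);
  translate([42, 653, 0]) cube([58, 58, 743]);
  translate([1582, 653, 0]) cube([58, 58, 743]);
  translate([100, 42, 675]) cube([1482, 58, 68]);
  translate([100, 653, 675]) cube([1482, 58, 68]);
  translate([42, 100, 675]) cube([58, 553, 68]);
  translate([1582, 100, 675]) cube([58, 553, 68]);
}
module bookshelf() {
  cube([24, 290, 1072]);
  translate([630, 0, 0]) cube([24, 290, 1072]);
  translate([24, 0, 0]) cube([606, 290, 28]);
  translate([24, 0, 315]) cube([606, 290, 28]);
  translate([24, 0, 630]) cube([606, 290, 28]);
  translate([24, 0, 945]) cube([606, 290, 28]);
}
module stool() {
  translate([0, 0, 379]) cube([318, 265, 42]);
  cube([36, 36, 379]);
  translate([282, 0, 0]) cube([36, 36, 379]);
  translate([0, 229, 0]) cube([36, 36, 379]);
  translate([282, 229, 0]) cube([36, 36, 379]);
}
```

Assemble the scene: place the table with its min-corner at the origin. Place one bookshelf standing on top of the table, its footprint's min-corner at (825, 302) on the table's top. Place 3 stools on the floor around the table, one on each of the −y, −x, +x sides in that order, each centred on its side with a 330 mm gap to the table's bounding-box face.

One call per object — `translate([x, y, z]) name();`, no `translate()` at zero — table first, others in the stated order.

table();
translate([825, 302, 772]) bookshelf();
translate([682, -595, 0]) stool();
translate([-648, 244, 0]) stool();
translate([2012, 244, 0]) stool();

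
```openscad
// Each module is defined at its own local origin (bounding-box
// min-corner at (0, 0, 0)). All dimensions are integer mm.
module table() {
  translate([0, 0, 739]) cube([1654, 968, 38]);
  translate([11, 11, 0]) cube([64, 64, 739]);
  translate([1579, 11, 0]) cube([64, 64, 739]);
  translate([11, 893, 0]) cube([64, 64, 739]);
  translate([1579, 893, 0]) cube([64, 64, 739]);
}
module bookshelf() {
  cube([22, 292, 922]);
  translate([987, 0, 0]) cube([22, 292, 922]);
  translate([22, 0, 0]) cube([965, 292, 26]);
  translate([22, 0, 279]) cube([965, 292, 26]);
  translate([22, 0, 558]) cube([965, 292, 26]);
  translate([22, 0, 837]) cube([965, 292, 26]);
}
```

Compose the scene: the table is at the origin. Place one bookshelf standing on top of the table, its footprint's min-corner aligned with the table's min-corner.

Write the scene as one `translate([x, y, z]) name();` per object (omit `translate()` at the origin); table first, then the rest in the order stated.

table();
translate([0, 0, 777]) bookshelf();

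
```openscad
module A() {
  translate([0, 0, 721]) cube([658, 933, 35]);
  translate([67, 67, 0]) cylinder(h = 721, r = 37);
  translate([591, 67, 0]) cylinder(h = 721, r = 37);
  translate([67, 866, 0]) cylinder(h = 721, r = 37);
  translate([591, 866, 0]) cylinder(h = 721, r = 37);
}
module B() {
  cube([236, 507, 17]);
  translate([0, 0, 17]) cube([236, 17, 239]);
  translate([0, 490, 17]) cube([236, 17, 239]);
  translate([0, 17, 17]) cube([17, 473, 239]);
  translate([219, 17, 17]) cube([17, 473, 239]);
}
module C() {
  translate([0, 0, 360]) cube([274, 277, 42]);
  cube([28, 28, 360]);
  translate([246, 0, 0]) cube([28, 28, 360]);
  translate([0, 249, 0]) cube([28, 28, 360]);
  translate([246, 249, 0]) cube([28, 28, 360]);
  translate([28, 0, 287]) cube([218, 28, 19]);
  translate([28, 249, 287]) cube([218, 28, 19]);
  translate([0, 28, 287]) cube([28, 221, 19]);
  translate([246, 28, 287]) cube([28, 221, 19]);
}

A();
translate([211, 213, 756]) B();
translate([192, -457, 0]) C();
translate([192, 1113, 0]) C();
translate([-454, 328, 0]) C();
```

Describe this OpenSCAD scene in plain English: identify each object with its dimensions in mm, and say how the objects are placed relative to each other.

A is a table: top 658 mm (x) × 933 mm (y), 35 mm thick, upper face at z = 756 mm, on four round legs of 74 mm diameter, each leg's bounding box inset 30 mm from the nearest pair of top edges, running from z = 0 to the bottom of the top.

B is an open-topped rectangular box: outside dimensions 236×507×256 mm, with a uniform wall and base thickness of 17 mm. The base is a full 236×507 slab on the floor; four walls sit on top of the base. The front and back walls (the −y and +y sides) span the full width; the two side walls fit between them.

C is a four-legged stool. The seat is 274×277 mm, 42 mm thick, top at z = 402 mm. It stands on four square legs, each 28×28 mm in cross-section, from z = 0 to the seat underside, each flush with a corner of the seat. Four stretchers, 28 mm wide and 19 mm tall, connect adjacent legs with their undersides at z = 287 mm, each running between the inner faces of the legs it joins and aligned with the legs' outer faces on the other axis.

The open box is on top of the table, centred. Three stools sit around the table at the −y, +y, −x sides.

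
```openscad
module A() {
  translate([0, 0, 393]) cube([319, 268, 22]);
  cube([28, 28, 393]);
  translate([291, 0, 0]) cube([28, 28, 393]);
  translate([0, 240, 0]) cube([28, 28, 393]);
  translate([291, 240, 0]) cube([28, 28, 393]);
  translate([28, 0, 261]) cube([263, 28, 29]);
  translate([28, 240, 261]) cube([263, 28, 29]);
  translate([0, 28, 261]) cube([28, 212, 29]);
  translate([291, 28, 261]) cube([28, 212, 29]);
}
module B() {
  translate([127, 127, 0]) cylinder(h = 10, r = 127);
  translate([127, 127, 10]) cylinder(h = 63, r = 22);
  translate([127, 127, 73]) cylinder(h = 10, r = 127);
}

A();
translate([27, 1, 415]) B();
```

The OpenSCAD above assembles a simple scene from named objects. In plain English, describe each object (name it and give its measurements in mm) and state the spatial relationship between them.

A is a simple wooden stool: a rectangular seat 319 mm (x) by 268 mm (y), 22 mm thick, top face at z = 415 mm, on four square legs, each 28×28 mm in cross-section. The legs rest on z = 0, each flush with a corner of the seat. Four stretchers, 28 mm wide and 29 mm tall, connect adjacent legs with their undersides at z = 261 mm, each running between the inner faces of the legs it joins and aligned with the legs' outer faces on the other axis.

B is a spool: two coaxial disc flanges of radius 127 mm and thickness 10 mm, joined by a core cylinder of radius 22 mm and height 63 mm. The lower flange rests on z = 0 and the three cylinders share a vertical axis.

The spool is on top of the stool.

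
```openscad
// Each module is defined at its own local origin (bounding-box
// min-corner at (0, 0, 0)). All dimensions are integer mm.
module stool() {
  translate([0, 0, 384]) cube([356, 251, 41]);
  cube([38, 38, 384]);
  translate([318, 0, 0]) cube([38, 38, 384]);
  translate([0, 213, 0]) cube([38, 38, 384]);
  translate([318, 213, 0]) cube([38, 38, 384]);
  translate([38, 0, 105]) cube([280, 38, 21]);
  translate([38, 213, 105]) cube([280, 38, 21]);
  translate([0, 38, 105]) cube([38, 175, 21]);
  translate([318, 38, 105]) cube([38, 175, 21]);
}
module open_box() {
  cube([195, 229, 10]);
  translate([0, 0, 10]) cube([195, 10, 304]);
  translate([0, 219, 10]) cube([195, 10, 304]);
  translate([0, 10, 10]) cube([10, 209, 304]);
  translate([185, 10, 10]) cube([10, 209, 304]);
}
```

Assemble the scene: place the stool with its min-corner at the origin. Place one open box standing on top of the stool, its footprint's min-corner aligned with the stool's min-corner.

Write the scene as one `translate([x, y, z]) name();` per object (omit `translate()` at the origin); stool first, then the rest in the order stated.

stool();
translate([0, 0, 425]) open_box();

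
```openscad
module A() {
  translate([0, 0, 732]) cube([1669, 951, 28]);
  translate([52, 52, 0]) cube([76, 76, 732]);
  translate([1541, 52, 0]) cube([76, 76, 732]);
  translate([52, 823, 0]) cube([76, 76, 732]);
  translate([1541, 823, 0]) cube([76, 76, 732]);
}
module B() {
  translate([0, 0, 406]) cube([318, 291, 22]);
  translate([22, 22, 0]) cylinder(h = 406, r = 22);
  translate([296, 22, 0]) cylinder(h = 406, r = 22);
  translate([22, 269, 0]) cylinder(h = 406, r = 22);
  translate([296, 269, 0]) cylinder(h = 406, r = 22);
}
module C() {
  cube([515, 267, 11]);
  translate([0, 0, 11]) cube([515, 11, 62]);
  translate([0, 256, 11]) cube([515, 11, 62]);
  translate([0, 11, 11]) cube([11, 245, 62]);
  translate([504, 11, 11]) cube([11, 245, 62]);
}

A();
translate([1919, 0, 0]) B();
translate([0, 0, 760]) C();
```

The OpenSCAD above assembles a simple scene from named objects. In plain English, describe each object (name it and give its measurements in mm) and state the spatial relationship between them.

A is a rectangular dining table. The top is 1669×951×28 mm with its upper surface at z = 760 mm. It stands on four 76×76 mm square legs, each inset 52 mm from the nearest pair of top edges, running from the floor to the underside of the top.

B is a four-legged stool. The seat is 318×291 mm, 22 mm thick, top at z = 428 mm. It stands on four round legs, each 44 mm in diameter, from z = 0 to the seat underside, each leg's axis is inset half a diameter from the nearest pair of seat edges (so the leg's bounding box is flush with the corner).

C is an open storage box with external size 515×267×73 mm and wall thickness 11 mm (the base is also 11 mm thick). The base covers the whole footprint; the four walls stand on the base, with the y-facing walls full-width and the x-facing walls fitting between their inner faces.

The stool is on the floor beside the table on its +x side. The open box is on top of the table.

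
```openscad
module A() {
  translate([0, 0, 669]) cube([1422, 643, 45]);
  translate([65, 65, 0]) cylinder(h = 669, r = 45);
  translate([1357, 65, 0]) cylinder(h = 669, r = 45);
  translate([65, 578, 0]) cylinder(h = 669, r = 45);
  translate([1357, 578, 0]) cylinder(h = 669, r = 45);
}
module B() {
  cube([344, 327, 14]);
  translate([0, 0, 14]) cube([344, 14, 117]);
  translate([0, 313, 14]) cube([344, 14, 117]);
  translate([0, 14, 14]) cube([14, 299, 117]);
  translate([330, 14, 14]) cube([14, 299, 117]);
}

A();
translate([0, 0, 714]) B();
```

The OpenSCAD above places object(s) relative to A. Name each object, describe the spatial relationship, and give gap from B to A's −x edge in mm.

A is a table. B is an open box. The open box is on top of the table. The gap from the open box to the table's −x edge is 0 mm.

The open box's min-x is at 0; the table's min-x is 0; gap = 0 mm.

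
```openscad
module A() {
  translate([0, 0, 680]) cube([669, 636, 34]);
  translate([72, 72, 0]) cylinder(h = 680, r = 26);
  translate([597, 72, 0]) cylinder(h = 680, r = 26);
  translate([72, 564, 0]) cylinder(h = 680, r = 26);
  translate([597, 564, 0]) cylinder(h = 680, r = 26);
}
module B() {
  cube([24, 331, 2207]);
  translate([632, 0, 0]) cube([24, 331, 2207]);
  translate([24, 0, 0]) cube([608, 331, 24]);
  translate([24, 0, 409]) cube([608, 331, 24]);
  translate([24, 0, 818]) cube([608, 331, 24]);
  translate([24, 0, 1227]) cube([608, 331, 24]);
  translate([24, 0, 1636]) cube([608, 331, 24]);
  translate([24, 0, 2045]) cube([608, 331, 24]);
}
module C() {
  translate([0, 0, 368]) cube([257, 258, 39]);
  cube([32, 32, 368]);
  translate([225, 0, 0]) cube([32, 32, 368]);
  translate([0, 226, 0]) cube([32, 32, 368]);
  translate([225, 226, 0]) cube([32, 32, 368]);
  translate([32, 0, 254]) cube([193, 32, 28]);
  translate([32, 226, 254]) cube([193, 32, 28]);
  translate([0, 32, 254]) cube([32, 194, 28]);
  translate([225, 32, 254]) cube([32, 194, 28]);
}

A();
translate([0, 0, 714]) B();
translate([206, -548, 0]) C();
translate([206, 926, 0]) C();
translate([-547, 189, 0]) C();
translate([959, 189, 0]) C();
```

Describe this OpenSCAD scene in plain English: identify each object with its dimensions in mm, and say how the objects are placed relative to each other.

A is a table with a 669×636 mm rectangular top, 34 mm thick, top surface at z = 714 mm, supported by four round legs of 52 mm diameter, each leg's bounding box inset 46 mm from the nearest pair of top edges, running from the floor.

B is a bookshelf 656 mm wide overall, 331 mm deep and 2207 mm tall. The two sides are 24 mm thick vertical panels. 6 horizontal shelves of 24 mm thickness span between the inner faces of the sides; the lowest shelf sits on the floor and shelves are stacked with a clear vertical gap of 385 mm between each pair.

C is a four-legged stool. The seat is a 257×258×39 mm slab whose top surface is at z = 407 mm; four square legs, each 32×32 mm in cross-section, run from the floor (z = 0) to the underside of the seat, each flush with a corner of the seat. Four stretchers, 32 mm wide and 28 mm tall, connect adjacent legs with their undersides at z = 254 mm, each running between the inner faces of the legs it joins and aligned with the legs' outer faces on the other axis.

The bookshelf is on top of the table. Four stools sit around the table at the −y, +y, −x, +x sides.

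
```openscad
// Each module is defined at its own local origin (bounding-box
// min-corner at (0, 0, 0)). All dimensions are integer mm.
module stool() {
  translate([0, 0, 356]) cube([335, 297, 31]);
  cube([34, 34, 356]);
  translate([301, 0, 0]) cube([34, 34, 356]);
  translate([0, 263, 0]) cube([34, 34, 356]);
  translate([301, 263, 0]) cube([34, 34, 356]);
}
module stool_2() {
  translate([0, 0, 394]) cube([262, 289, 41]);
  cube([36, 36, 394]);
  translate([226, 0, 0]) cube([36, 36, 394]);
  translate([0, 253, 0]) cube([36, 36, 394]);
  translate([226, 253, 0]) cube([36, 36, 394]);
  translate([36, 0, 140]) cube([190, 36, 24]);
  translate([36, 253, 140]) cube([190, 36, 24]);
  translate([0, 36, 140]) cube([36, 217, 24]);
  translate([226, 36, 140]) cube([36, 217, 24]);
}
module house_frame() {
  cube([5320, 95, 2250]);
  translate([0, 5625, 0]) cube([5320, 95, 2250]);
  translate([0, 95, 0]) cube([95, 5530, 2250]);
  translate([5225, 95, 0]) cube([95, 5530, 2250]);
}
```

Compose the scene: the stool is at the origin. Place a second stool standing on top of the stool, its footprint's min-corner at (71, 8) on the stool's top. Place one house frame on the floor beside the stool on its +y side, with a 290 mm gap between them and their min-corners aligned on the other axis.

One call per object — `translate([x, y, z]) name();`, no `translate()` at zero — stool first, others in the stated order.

stool();
translate([71, 8, 387]) stool_2();
translate([0, 587, 0]) house_frame();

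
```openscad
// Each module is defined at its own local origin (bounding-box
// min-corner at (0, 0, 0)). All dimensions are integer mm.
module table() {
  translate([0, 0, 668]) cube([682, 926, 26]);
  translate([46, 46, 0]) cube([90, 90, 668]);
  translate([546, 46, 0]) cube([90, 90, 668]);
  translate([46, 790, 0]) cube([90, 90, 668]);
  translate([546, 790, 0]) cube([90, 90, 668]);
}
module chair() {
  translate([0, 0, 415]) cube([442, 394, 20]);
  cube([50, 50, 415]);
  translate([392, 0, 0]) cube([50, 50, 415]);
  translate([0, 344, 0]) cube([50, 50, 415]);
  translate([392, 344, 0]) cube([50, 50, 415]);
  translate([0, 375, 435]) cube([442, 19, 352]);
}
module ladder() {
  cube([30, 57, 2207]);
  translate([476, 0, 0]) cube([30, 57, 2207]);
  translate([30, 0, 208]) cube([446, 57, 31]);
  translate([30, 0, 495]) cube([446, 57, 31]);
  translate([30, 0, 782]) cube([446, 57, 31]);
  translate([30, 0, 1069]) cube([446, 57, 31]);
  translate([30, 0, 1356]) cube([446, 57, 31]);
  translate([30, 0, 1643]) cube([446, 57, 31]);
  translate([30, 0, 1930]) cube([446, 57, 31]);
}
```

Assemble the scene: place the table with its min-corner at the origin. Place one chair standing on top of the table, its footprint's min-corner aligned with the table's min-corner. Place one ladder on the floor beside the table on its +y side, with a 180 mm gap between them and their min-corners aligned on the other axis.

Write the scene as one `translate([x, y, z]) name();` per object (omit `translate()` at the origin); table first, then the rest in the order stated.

table();
translate([0, 0, 694]) chair();
translate([0, 1106, 0]) ladder();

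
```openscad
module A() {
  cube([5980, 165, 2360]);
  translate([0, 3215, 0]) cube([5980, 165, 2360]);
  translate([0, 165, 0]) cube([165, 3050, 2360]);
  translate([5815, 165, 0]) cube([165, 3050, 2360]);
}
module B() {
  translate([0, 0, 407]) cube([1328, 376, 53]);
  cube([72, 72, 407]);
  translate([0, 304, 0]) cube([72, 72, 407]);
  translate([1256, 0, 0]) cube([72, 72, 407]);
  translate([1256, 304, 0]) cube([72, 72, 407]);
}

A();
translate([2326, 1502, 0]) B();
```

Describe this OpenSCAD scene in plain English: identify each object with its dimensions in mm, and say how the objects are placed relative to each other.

A is a box-shaped house frame (walls only): outside footprint 5980×3380 mm, wall height 2360 mm, wall thickness 165 mm. The two y-facing walls run the full x-width; the two x-facing walls fit between the inner faces of the y-facing walls.

B is a long wooden bench with a 1328 mm (x) × 376 mm (y) seat, 53 mm thick, its top surface 460 mm above the floor. Four 72 mm square legs at the seat corners, flush with the edges, run from z = 0 to the seat underside.

The bench sits inside the house frame, centred.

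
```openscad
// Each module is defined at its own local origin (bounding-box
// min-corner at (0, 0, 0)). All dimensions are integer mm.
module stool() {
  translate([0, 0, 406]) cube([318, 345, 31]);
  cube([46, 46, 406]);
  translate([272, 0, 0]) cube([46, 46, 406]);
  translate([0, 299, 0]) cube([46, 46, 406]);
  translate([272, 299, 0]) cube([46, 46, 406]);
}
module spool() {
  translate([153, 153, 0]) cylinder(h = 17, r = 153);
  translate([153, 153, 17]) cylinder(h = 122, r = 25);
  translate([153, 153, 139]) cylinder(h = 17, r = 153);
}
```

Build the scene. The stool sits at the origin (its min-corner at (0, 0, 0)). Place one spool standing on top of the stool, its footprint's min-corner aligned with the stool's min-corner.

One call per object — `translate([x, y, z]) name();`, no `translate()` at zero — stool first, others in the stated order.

stool();
translate([0, 0, 437]) spool();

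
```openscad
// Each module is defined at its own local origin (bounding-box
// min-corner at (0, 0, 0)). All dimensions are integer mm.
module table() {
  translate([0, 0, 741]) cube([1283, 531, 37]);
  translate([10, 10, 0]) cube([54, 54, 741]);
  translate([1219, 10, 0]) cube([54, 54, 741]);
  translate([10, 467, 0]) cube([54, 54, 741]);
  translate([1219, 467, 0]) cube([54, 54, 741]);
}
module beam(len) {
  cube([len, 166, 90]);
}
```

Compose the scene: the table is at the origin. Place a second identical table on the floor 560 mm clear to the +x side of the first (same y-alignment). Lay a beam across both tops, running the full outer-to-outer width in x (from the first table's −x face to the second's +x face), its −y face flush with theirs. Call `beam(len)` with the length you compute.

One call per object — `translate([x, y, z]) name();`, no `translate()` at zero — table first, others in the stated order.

table();
translate([1843, 0, 0]) table();
translate([0, 0, 778]) beam(3126);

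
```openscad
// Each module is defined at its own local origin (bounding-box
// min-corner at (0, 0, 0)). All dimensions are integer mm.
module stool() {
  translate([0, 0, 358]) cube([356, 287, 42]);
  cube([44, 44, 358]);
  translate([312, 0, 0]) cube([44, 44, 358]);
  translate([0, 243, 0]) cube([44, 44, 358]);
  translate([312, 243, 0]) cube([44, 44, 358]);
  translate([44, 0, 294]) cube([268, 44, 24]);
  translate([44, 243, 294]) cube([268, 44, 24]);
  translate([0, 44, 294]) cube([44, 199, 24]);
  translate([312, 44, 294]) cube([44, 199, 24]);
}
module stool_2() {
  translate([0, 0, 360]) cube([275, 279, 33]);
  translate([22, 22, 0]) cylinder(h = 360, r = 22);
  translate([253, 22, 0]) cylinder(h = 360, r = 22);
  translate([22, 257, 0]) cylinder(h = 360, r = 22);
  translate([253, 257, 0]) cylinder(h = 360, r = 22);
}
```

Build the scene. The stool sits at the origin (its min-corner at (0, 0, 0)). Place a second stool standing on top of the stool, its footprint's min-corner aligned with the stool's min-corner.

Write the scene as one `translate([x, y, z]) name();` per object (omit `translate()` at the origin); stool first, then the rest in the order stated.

stool();
translate([0, 0, 400]) stool_2();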